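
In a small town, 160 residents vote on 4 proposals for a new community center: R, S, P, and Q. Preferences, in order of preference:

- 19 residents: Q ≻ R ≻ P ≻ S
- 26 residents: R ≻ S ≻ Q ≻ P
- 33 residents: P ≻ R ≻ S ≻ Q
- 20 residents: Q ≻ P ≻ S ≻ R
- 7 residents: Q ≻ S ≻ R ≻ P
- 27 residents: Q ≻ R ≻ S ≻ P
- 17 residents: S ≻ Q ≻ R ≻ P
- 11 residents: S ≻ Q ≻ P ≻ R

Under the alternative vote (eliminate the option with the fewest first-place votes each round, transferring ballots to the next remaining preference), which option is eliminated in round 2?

P

Round 1: R 26, S 28, P 33, Q 73. Eliminate R.
Round 2: S 54, P 33, Q 73. Eliminate P.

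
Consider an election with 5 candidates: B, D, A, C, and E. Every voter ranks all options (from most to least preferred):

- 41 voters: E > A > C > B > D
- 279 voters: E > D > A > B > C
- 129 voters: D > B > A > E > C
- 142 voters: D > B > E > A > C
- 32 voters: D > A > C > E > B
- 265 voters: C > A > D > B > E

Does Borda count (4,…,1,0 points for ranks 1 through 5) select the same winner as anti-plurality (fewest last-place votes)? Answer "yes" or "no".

no

Borda — scores: B 1398, D 2579, A 1972, C 1206, E 1725. Winner: D.
Anti-plurality — last-place votes: B 32, D 41, A 0, C 550, E 265. Winner: A.
The two methods disagree.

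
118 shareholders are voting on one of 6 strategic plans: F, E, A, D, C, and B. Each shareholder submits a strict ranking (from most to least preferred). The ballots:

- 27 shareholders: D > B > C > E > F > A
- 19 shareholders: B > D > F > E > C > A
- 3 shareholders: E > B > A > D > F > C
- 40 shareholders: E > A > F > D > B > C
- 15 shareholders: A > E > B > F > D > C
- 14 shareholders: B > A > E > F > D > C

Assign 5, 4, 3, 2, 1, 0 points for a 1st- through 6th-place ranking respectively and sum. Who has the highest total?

E

F: 27·1 + 19·3 + 3·1 + 40·3 + 15·2 + 14·2 = 265
E: 27·2 + 19·2 + 3·5 + 40·5 + 15·4 + 14·3 = 409
A: 27·0 + 19·0 + 3·3 + 40·4 + 15·5 + 14·4 = 300
D: 27·5 + 19·4 + 3·2 + 40·2 + 15·1 + 14·1 = 326
C: 27·3 + 19·1 + 3·0 + 40·0 + 15·0 + 14·0 = 100
B: 27·4 + 19·5 + 3·4 + 40·1 + 15·3 + 14·5 = 370
E has the highest Borda score (409).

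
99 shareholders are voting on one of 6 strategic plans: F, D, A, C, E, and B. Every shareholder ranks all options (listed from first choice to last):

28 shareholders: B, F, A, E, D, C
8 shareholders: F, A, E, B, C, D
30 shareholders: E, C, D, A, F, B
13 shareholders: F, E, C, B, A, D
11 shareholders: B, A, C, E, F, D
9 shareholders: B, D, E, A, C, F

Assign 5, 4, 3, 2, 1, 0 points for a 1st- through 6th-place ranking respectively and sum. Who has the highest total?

E

F: 28·4 + 8·5 + 30·1 + 13·5 + 11·1 + 9·0 = 258
D: 28·1 + 8·0 + 30·3 + 13·0 + 11·0 + 9·4 = 154
A: 28·3 + 8·4 + 30·2 + 13·1 + 11·4 + 9·2 = 251
C: 28·0 + 8·1 + 30·4 + 13·3 + 11·3 + 9·1 = 209
E: 28·2 + 8·3 + 30·5 + 13·4 + 11·2 + 9·3 = 331
B: 28·5 + 8·2 + 30·0 + 13·2 + 11·5 + 9·5 = 282
E has the highest Borda score (331).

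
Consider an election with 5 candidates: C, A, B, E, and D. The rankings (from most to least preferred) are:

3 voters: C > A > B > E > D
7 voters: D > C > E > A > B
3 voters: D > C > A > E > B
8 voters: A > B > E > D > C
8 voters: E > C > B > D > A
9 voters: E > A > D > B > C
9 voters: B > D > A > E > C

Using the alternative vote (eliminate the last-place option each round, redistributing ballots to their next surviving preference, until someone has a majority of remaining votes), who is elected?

Round 1: C 3, A 8, B 9, E 17, D 10. Eliminate C.
Round 2: A 11, B 9, E 17, D 10. Eliminate B.
Round 3: A 11, E 17, D 19. Eliminate A.
Round 4: E 28, D 19. E has a majority.

E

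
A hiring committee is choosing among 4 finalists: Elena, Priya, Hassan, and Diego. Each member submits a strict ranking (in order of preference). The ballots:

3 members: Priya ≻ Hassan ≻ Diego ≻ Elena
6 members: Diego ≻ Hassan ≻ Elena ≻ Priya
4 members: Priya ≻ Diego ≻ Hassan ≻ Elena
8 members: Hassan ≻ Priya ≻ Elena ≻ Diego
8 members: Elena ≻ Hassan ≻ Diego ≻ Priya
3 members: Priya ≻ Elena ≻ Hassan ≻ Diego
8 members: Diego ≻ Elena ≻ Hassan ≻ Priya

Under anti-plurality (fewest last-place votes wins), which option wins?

Hassan

Last-place votes: Elena 7, Priya 22, Hassan 0, Diego 11.
Hassan is ranked last by the fewest voters, so Hassan wins.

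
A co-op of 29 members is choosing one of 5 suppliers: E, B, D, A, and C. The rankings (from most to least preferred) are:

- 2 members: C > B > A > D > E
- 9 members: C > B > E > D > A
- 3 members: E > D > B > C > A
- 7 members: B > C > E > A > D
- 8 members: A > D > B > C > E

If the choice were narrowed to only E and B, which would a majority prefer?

Voters preferring E to B: 3; preferring B to E: 26.
B wins the head-to-head.

B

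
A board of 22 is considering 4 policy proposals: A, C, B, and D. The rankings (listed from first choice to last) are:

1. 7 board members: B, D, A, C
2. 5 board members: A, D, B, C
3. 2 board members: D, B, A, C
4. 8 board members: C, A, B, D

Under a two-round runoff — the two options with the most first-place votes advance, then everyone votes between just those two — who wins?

Round 1 first-place votes: A 5, C 8, B 7, D 2.
C and B advance.
Runoff: C is preferred to B by 8 voters; B by 14.
B wins the runoff.

B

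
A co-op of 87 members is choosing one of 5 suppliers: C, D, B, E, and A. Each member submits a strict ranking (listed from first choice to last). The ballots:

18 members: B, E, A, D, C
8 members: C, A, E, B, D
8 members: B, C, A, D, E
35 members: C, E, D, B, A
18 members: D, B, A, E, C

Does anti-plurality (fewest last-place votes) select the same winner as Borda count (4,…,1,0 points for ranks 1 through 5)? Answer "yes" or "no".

yes

Anti-plurality — last-place votes: C 36, D 8, B 0, E 8, A 35. Winner: B.
Borda — scores: C 196, D 168, B 201, E 193, A 112. Winner: B.
The two methods agree.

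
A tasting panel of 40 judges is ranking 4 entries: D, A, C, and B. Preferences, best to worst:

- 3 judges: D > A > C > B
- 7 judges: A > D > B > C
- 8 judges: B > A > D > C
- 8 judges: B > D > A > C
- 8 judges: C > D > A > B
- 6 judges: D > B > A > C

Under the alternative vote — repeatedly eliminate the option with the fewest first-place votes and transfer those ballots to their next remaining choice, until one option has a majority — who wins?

D

Round 1: D 9, A 7, C 8, B 16. Eliminate A.
Round 2: D 16, C 8, B 16. Eliminate C.
Round 3: D 24, B 16. D has a majority.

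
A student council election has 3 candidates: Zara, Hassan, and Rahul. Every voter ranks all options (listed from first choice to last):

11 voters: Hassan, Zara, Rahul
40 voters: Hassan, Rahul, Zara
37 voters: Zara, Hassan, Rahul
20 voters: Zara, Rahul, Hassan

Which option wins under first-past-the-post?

Zara

First-place votes: Zara 57, Hassan 51, Rahul 0.
Zara has the most first-place votes.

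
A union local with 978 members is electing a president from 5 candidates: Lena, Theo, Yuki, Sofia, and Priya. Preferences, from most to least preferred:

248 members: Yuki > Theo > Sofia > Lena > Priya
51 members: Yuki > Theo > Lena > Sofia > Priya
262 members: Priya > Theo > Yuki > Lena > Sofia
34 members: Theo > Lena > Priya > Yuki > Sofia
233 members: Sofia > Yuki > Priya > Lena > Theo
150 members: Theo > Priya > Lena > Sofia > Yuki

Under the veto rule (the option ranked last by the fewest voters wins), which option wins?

Last-place votes: Lena 0, Theo 233, Yuki 150, Sofia 296, Priya 299.
Lena is ranked last by the fewest voters, so Lena wins.

Lena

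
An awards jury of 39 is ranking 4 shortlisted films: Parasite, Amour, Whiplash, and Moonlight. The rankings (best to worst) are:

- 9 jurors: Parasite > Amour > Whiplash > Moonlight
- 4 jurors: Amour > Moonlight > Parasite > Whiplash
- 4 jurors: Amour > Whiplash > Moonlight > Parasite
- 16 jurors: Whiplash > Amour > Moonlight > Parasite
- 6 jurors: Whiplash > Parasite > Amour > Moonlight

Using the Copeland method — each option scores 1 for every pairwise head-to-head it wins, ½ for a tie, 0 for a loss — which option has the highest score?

Parasite: loses to Amour, Whiplash, and Moonlight → score 0.
Amour: beats Parasite and Moonlight; loses to Whiplash → score 2.
Whiplash: beats Parasite, Amour, and Moonlight → score 3.
Moonlight: beats Parasite; loses to Amour and Whiplash → score 1.
Whiplash has the best pairwise record.

Whiplash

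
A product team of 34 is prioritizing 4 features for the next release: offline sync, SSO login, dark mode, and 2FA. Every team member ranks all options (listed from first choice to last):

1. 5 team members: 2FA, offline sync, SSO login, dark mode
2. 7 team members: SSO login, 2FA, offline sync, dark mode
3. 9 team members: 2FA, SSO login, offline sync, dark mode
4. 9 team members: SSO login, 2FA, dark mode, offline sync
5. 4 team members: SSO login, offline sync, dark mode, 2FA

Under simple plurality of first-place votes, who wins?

SSO login

First-place votes: offline sync 0, SSO login 20, dark mode 0, 2FA 14.
SSO login has the most first-place votes.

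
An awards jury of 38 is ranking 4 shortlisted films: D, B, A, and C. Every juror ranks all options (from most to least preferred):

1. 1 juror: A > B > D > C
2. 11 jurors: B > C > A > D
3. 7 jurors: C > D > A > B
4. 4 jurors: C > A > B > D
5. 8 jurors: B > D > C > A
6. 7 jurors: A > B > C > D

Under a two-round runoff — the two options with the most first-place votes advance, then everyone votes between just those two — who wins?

Round 1 first-place votes: D 0, B 19, A 8, C 11.
B and C advance.
Runoff: B is preferred to C by 27 voters; C by 11.
B wins the runoff.

B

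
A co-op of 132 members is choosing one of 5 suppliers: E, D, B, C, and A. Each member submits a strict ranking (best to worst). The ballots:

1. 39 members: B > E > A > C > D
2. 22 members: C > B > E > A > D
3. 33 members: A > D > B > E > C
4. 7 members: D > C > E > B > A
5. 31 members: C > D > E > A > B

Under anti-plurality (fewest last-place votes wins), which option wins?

Last-place votes: E 0, D 61, B 31, C 33, A 7.
E is ranked last by the fewest voters, so E wins.

E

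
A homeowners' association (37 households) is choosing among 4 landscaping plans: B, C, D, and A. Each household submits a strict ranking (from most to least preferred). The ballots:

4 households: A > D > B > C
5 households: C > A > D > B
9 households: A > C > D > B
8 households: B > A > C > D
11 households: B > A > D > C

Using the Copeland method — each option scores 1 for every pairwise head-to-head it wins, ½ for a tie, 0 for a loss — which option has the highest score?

B: beats C, D, and A → score 3.
C: beats D; loses to B and A → score 1.
D: loses to B, C, and A → score 0.
A: beats C and D; loses to B → score 2.
B has the best pairwise record.

B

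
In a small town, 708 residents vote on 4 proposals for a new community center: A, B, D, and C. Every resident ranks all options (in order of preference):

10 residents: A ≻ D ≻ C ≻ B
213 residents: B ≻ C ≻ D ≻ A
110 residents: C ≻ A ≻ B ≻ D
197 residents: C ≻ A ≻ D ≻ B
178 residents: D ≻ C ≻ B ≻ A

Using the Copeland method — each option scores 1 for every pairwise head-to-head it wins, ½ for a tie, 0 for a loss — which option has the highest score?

A: loses to B, D, and C → score 0.
B: beats A; loses to D and C → score 1.
D: beats A and B; loses to C → score 2.
C: beats A, B, and D → score 3.
C has the best pairwise record.

C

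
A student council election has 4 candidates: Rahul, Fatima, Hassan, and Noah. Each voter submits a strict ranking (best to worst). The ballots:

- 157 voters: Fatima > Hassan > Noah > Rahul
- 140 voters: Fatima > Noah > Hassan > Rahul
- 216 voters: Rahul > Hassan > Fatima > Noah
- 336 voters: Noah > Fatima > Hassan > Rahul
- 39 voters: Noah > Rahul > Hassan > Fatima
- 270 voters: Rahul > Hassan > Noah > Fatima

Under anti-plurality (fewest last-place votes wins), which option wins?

Hassan

Last-place votes: Rahul 633, Fatima 309, Hassan 0, Noah 216.
Hassan is ranked last by the fewest voters, so Hassan wins.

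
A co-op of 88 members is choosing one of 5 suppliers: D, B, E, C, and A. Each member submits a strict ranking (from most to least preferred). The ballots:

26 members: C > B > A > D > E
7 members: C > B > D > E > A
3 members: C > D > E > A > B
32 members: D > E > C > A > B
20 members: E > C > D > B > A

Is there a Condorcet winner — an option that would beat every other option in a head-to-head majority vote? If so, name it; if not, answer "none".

none

Checking pairwise contests:
C beats D 56–32.
D beats B 55–33.
D beats E 68–20.
E beats C 52–36.
D beats A 62–26.
Every option loses at least one head-to-head, so there is no Condorcet winner.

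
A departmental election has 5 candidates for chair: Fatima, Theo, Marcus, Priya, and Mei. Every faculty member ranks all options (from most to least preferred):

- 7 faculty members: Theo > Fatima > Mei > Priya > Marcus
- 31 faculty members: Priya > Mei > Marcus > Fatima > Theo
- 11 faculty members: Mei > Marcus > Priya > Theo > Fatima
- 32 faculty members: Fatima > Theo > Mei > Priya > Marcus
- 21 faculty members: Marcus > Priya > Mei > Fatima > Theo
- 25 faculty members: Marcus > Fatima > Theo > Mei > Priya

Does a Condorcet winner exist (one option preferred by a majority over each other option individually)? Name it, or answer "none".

none

Checking pairwise contests:
Marcus beats Fatima 88–39.
Fatima beats Theo 109–18.
Priya beats Marcus 70–57.
Fatima beats Priya 64–63.
Fatima beats Mei 64–63.
Every option loses at least one head-to-head, so there is no Condorcet winner.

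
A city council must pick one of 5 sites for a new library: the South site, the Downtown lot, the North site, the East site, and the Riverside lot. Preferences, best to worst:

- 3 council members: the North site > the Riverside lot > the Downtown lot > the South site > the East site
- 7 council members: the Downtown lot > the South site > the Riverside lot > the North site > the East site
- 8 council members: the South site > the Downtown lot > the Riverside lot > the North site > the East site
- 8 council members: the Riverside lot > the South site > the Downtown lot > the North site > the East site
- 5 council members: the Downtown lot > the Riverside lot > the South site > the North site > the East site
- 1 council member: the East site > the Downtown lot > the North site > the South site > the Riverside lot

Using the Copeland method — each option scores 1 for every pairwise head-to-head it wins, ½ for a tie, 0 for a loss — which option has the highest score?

the Downtown lot

the South site: beats the North site and the East site; ties the Downtown lot and the Riverside lot → score 3.
the Downtown lot: beats the North site, the East site, and the Riverside lot; ties the South site → score 3.5.
the North site: beats the East site; loses to the South site, the Downtown lot, and the Riverside lot → score 1.
the East site: loses to the South site, the Downtown lot, the North site, and the Riverside lot → score 0.
the Riverside lot: beats the North site and the East site; ties the South site; loses to the Downtown lot → score 2.5.
the Downtown lot has the best pairwise record.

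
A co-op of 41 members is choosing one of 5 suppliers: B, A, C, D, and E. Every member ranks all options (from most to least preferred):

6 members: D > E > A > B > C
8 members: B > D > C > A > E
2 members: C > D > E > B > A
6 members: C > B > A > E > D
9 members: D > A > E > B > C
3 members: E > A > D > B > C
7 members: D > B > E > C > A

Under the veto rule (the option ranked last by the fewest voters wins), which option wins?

B

Last-place votes: B 0, A 9, C 18, D 6, E 8.
B is ranked last by the fewest voters, so B wins.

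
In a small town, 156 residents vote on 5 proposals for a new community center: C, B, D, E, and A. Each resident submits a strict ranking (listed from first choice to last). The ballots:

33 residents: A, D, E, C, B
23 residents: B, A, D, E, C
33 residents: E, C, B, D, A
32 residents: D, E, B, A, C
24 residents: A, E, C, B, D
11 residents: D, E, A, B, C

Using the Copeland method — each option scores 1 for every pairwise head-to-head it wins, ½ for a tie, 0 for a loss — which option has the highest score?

C: beats B; loses to D, E, and A → score 1.
B: beats D and A; loses to C and E → score 2.
D: beats C and E; loses to B and A → score 2.
E: beats C and B; loses to D and A → score 2.
A: beats C, D, and E; loses to B → score 3.
A has the best pairwise record.

A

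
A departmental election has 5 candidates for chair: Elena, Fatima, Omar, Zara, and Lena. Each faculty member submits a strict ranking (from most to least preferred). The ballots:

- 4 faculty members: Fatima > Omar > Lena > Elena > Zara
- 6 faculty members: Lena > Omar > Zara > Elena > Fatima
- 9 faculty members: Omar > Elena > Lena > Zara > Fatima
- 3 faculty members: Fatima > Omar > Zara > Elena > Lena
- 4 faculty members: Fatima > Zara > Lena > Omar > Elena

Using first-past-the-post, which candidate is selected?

Fatima

First-place votes: Elena 0, Fatima 11, Omar 9, Zara 0, Lena 6.
Fatima has the most first-place votes.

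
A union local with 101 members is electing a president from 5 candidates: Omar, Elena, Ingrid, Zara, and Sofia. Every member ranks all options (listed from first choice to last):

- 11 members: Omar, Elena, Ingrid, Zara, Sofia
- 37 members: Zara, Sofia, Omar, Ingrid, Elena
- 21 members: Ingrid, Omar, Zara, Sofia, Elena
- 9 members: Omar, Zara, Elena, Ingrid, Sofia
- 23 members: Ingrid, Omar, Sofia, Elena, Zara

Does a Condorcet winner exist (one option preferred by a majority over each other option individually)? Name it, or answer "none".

Omar vs Elena: 101–0 for Omar.
Omar vs Ingrid: 57–44 for Omar.
Omar vs Zara: 64–37 for Omar.
Omar vs Sofia: 64–37 for Omar.
Omar beats every other option head-to-head.

Omar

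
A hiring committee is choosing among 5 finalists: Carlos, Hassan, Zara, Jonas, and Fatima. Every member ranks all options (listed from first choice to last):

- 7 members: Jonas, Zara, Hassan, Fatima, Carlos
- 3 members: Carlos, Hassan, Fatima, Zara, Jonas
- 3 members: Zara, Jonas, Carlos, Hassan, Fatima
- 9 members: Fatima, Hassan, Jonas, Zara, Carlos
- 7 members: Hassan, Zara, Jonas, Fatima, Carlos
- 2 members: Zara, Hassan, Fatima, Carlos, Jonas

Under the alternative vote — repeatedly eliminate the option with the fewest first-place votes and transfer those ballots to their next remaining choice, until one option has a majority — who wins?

Round 1: Carlos 3, Hassan 7, Zara 5, Jonas 7, Fatima 9. Eliminate Carlos.
Round 2: Hassan 10, Zara 5, Jonas 7, Fatima 9. Eliminate Zara.
Round 3: Hassan 12, Jonas 10, Fatima 9. Eliminate Fatima.
Round 4: Hassan 21, Jonas 10. Hassan has a majority.

Hassan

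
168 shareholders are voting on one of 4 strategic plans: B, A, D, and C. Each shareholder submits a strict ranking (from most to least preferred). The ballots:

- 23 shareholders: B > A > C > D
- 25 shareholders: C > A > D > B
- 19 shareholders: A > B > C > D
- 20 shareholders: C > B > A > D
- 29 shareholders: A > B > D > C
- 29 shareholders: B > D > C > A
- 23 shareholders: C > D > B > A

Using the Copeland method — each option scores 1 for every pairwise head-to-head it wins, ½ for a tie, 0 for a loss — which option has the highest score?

B: beats A, D, and C → score 3.
A: beats D; loses to B and C → score 1.
D: loses to B, A, and C → score 0.
C: beats A and D; loses to B → score 2.
B has the best pairwise record.

B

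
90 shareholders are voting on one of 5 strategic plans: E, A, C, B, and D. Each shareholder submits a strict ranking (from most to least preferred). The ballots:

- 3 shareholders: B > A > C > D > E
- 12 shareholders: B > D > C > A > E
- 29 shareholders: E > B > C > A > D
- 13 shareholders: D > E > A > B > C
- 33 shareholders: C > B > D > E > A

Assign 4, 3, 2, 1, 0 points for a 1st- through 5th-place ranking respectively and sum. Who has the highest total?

B

E: 3·0 + 12·0 + 29·4 + 13·3 + 33·1 = 188
A: 3·3 + 12·1 + 29·1 + 13·2 + 33·0 = 76
C: 3·2 + 12·2 + 29·2 + 13·0 + 33·4 = 220
B: 3·4 + 12·4 + 29·3 + 13·1 + 33·3 = 259
D: 3·1 + 12·3 + 29·0 + 13·4 + 33·2 = 157
B has the highest Borda score (259).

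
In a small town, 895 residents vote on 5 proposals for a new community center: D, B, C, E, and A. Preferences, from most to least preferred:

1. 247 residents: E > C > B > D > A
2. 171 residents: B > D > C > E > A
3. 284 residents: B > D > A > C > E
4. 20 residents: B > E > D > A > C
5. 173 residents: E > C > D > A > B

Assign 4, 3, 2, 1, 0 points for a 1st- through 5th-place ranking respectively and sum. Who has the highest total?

B

D: 247·1 + 171·3 + 284·3 + 20·2 + 173·2 = 1998
B: 247·2 + 171·4 + 284·4 + 20·4 + 173·0 = 2394
C: 247·3 + 171·2 + 284·1 + 20·0 + 173·3 = 1886
E: 247·4 + 171·1 + 284·0 + 20·3 + 173·4 = 1911
A: 247·0 + 171·0 + 284·2 + 20·1 + 173·1 = 761
B has the highest Borda score (2394).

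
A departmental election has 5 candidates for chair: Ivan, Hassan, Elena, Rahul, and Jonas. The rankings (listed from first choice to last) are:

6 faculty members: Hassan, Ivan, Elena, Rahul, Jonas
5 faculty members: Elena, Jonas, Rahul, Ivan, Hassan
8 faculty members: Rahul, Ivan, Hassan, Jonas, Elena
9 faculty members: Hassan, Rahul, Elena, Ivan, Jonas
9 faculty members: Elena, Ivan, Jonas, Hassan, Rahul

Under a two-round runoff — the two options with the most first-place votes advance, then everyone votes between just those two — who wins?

Hassan

Round 1 first-place votes: Ivan 0, Hassan 15, Elena 14, Rahul 8, Jonas 0.
Hassan and Elena advance.
Runoff: Hassan is preferred to Elena by 23 voters; Elena by 14.
Hassan wins the runoff.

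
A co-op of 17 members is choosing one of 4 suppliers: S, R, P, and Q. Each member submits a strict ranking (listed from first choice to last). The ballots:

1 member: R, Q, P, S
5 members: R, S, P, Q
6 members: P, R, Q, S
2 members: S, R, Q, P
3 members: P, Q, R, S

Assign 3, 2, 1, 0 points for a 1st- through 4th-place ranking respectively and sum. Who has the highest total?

S: 1·0 + 5·2 + 6·0 + 2·3 + 3·0 = 16
R: 1·3 + 5·3 + 6·2 + 2·2 + 3·1 = 37
P: 1·1 + 5·1 + 6·3 + 2·0 + 3·3 = 33
Q: 1·2 + 5·0 + 6·1 + 2·1 + 3·2 = 16
R has the highest Borda score (37).

R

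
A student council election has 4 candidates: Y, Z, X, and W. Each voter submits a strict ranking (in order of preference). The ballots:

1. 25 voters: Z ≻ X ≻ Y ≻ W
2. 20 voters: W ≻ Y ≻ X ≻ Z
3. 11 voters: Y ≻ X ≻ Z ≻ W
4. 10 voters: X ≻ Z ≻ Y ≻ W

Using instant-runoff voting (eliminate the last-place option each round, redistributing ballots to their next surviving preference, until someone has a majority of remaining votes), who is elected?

Round 1: Y 11, Z 25, X 10, W 20. Eliminate X.
Round 2: Y 11, Z 35, W 20. Z has a majority.

Z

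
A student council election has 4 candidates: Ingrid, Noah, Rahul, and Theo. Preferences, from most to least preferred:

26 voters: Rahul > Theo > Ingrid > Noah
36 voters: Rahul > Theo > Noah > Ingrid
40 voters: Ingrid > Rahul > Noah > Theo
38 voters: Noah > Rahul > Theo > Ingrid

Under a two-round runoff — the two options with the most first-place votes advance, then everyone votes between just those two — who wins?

Rahul

Round 1 first-place votes: Ingrid 40, Noah 38, Rahul 62, Theo 0.
Rahul and Ingrid advance.
Runoff: Rahul is preferred to Ingrid by 100 voters; Ingrid by 40.
Rahul wins the runoff.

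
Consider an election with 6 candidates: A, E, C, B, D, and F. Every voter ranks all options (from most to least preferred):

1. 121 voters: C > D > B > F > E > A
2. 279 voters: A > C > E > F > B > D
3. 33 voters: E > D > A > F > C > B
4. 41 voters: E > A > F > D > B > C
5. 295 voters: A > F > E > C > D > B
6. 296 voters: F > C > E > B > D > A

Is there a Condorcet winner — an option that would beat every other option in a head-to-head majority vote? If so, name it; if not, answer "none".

A vs E: 574–491 for A.
A vs C: 648–417 for A.
A vs B: 648–417 for A.
A vs D: 615–450 for A.
A vs F: 648–417 for A.
A beats every other option head-to-head.

A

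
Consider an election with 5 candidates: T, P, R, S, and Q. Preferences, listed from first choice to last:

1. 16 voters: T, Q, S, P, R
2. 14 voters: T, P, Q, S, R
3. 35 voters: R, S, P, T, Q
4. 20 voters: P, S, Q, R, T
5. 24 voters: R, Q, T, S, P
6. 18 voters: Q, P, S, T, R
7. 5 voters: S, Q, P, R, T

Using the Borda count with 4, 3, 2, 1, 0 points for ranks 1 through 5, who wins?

T: 16·4 + 14·4 + 35·1 + 20·0 + 24·2 + 18·1 + 5·0 = 221
P: 16·1 + 14·3 + 35·2 + 20·4 + 24·0 + 18·3 + 5·2 = 272
R: 16·0 + 14·0 + 35·4 + 20·1 + 24·4 + 18·0 + 5·1 = 261
S: 16·2 + 14·1 + 35·3 + 20·3 + 24·1 + 18·2 + 5·4 = 291
Q: 16·3 + 14·2 + 35·0 + 20·2 + 24·3 + 18·4 + 5·3 = 275
S has the highest Borda score (291).

S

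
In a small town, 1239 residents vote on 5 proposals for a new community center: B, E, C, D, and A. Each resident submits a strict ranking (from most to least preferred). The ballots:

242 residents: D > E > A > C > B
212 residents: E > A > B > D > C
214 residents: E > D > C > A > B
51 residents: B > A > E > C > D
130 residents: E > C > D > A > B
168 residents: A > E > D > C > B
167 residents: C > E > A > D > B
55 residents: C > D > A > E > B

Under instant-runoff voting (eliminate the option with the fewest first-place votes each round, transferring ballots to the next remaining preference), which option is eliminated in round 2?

A

Round 1: B 51, E 556, C 222, D 242, A 168. Eliminate B.
Round 2: E 556, C 222, D 242, A 219. Eliminate A.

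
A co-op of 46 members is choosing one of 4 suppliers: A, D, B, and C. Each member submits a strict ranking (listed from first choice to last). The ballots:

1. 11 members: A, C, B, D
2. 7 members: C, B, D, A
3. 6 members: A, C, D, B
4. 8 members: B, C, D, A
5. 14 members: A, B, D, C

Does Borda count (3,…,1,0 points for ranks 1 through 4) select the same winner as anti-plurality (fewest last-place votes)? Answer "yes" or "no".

no

Borda — scores: A 93, D 35, B 77, C 71. Winner: A.
Anti-plurality — last-place votes: A 15, D 11, B 6, C 14. Winner: B.
The two methods disagree.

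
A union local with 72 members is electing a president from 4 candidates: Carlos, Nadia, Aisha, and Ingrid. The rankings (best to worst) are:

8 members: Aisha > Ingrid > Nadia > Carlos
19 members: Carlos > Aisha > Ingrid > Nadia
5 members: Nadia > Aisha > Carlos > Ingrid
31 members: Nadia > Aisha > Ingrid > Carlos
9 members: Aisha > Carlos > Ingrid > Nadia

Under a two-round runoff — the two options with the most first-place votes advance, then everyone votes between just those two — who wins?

Nadia

Round 1 first-place votes: Carlos 19, Nadia 36, Aisha 17, Ingrid 0.
Nadia and Carlos advance.
Runoff: Nadia is preferred to Carlos by 44 voters; Carlos by 28.
Nadia wins the runoff.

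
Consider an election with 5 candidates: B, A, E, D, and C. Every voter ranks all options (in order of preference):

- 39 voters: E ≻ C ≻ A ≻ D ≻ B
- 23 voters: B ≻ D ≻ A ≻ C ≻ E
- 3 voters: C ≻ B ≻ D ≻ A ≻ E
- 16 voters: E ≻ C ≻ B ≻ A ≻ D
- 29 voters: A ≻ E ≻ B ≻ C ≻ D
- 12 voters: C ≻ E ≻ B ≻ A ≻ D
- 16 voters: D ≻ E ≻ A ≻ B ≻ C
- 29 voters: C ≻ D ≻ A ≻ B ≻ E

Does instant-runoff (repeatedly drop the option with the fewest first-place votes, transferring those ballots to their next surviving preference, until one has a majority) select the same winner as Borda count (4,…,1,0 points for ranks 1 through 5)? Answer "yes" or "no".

Instant-runoff — R1 B 23, A 29, E 55, D 16, C 44 (D out); R2 B 23, A 29, E 71, C 44 (B out); R3 A 52, E 71, C 44 (C out); R4 A 84, E 83 (A winner). Winner: A.
Borda — scores: B 260, A 361, E 391, D 265, C 393. Winner: C.
The two methods disagree.

no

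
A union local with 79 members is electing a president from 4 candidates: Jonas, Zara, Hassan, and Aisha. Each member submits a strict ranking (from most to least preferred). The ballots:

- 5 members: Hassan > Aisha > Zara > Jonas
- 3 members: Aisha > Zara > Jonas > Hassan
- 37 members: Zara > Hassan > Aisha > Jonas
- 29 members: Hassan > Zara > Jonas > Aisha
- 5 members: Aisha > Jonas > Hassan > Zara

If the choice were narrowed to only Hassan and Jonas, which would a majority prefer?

Hassan

Voters preferring Hassan to Jonas: 71; preferring Jonas to Hassan: 8.
Hassan wins the head-to-head.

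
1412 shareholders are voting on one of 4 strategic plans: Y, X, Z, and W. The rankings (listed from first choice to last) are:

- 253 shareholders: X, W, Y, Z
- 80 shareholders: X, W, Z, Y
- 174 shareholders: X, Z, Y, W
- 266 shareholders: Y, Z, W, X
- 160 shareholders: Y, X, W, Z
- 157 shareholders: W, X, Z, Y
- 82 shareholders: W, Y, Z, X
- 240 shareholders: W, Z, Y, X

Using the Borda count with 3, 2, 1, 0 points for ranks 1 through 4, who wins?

Y: 253·1 + 80·0 + 174·1 + 266·3 + 160·3 + 157·0 + 82·2 + 240·1 = 2109
X: 253·3 + 80·3 + 174·3 + 266·0 + 160·2 + 157·2 + 82·0 + 240·0 = 2155
Z: 253·0 + 80·1 + 174·2 + 266·2 + 160·0 + 157·1 + 82·1 + 240·2 = 1679
W: 253·2 + 80·2 + 174·0 + 266·1 + 160·1 + 157·3 + 82·3 + 240·3 = 2529
W has the highest Borda score (2529).

W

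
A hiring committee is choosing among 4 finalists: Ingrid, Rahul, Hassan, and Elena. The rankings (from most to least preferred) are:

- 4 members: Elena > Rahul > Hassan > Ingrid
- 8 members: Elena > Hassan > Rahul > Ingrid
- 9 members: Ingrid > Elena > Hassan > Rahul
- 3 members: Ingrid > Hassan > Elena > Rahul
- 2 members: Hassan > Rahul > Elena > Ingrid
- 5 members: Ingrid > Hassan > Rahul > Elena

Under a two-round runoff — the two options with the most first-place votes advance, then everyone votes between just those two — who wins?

Ingrid

Round 1 first-place votes: Ingrid 17, Rahul 0, Hassan 2, Elena 12.
Ingrid and Elena advance.
Runoff: Ingrid is preferred to Elena by 17 voters; Elena by 14.
Ingrid wins the runoff.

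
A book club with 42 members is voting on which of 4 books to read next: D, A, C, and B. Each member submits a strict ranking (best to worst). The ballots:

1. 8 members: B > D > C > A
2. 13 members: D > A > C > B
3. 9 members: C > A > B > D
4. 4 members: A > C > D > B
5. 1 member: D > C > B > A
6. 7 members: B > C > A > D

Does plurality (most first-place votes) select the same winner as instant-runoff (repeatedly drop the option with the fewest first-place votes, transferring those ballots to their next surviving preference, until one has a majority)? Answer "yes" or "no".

Plurality — first-place votes: D 14, A 4, C 9, B 15. Winner: B.
Instant-runoff — R1 D 14, A 4, C 9, B 15 (A out); R2 D 14, C 13, B 15 (C out); R3 D 18, B 24 (B winner). Winner: B.
The two methods agree.

yes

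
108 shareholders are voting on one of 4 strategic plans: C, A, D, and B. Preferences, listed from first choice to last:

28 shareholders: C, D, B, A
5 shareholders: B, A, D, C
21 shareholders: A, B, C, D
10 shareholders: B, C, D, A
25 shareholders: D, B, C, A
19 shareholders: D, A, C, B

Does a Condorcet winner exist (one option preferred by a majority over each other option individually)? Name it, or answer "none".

none

Checking pairwise contests:
B beats C 61–47.
C beats A 63–45.
C beats D 59–49.
D beats B 72–36.
Every option loses at least one head-to-head, so there is no Condorcet winner.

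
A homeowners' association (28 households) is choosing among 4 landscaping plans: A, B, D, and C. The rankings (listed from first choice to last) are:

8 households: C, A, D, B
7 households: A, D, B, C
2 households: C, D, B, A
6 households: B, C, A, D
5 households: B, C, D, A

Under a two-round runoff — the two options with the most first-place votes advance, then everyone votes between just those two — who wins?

B

Round 1 first-place votes: A 7, B 11, D 0, C 10.
B and C advance.
Runoff: B is preferred to C by 18 voters; C by 10.
B wins the runoff.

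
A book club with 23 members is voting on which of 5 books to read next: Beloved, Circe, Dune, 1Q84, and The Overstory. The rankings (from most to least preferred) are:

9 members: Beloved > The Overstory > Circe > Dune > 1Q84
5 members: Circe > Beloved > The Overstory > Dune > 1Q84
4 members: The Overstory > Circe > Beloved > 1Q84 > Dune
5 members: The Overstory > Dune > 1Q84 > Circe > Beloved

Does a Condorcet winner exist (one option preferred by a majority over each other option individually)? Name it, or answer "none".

Checking pairwise contests:
Circe beats Beloved 14–9.
The Overstory beats Circe 18–5.
Beloved beats Dune 18–5.
Beloved beats 1Q84 18–5.
Beloved beats The Overstory 14–9.
Every option loses at least one head-to-head, so there is no Condorcet winner.

none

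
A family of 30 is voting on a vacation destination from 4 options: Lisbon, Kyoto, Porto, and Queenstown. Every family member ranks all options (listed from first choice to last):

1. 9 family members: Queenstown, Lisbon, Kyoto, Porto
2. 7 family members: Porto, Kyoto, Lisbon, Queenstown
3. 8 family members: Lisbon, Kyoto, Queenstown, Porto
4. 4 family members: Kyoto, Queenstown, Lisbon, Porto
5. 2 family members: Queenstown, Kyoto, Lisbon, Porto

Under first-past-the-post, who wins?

First-place votes: Lisbon 8, Kyoto 4, Porto 7, Queenstown 11.
Queenstown has the most first-place votes.

Queenstown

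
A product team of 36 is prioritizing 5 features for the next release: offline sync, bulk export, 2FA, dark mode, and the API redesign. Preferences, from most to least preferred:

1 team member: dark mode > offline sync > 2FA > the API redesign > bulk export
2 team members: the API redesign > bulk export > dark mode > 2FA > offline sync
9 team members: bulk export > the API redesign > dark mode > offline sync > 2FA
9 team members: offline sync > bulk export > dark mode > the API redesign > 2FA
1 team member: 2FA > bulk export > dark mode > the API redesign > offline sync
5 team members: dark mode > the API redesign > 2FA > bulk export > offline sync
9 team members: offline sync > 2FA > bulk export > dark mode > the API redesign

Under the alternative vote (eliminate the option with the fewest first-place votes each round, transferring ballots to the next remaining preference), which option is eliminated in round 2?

the API redesign

Round 1: offline sync 18, bulk export 9, 2FA 1, dark mode 6, the API redesign 2. Eliminate 2FA.
Round 2: offline sync 18, bulk export 10, dark mode 6, the API redesign 2. Eliminate the API redesign.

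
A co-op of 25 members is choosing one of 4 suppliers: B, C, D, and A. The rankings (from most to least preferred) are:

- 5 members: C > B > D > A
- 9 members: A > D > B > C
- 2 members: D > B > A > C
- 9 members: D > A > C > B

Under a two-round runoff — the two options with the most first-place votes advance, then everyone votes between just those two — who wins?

Round 1 first-place votes: B 0, C 5, D 11, A 9.
D and A advance.
Runoff: D is preferred to A by 16 voters; A by 9.
D wins the runoff.

D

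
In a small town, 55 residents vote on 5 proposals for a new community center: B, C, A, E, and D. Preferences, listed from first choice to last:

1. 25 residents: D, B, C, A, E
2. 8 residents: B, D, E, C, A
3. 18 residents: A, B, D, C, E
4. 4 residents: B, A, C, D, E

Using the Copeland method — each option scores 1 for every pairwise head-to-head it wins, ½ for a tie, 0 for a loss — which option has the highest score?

B: beats C, A, E, and D → score 4.
C: beats A and E; loses to B and D → score 2.
A: beats E; loses to B, C, and D → score 1.
E: loses to B, C, A, and D → score 0.
D: beats C, A, and E; loses to B → score 3.
B has the best pairwise record.

B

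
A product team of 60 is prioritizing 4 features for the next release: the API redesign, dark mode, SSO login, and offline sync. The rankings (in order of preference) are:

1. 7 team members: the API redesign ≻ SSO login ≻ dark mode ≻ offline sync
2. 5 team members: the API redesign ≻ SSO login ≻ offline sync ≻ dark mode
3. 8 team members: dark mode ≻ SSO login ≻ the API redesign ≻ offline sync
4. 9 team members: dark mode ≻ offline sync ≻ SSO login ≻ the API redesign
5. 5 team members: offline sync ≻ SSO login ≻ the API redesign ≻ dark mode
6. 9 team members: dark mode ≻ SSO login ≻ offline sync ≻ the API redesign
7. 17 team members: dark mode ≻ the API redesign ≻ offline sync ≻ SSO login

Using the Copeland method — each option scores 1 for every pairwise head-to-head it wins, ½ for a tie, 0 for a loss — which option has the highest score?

the API redesign: beats offline sync; loses to dark mode and SSO login → score 1.
dark mode: beats the API redesign, SSO login, and offline sync → score 3.
SSO login: beats the API redesign; loses to dark mode and offline sync → score 1.
offline sync: beats SSO login; loses to the API redesign and dark mode → score 1.
dark mode has the best pairwise record.

dark mode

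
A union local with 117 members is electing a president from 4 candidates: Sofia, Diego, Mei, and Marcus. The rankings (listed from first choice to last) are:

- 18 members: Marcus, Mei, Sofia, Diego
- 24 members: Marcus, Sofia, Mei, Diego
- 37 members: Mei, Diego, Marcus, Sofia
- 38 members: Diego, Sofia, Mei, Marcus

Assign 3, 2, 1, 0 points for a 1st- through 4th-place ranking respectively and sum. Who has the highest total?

Sofia: 18·1 + 24·2 + 37·0 + 38·2 = 142
Diego: 18·0 + 24·0 + 37·2 + 38·3 = 188
Mei: 18·2 + 24·1 + 37·3 + 38·1 = 209
Marcus: 18·3 + 24·3 + 37·1 + 38·0 = 163
Mei has the highest Borda score (209).

Mei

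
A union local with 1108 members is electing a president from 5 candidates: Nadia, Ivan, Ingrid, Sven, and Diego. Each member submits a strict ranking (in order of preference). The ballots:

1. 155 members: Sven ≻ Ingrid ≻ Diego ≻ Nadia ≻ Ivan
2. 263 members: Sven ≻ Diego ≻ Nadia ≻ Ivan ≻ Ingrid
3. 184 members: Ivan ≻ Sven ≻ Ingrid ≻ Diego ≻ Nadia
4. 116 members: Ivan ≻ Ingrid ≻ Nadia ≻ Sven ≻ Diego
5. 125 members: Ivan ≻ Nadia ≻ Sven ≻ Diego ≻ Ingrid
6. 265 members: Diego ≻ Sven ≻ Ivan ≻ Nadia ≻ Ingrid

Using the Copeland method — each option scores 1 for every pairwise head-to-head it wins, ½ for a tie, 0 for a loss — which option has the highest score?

Nadia: beats Ingrid; loses to Ivan, Sven, and Diego → score 1.
Ivan: beats Nadia and Ingrid; loses to Sven and Diego → score 2.
Ingrid: loses to Nadia, Ivan, Sven, and Diego → score 0.
Sven: beats Nadia, Ivan, Ingrid, and Diego → score 4.
Diego: beats Nadia, Ivan, and Ingrid; loses to Sven → score 3.
Sven has the best pairwise record.

Sven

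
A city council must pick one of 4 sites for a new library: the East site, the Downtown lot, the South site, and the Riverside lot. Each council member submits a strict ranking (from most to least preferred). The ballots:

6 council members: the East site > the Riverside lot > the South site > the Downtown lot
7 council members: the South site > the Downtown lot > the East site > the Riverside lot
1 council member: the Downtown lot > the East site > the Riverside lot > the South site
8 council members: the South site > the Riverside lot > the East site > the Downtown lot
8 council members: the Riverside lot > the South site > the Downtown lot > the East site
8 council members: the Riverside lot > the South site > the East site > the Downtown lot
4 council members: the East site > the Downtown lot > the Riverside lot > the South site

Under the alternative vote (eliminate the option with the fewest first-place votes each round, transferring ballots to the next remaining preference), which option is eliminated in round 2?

Round 1: the East site 10, the Downtown lot 1, the South site 15, the Riverside lot 16. Eliminate the Downtown lot.
Round 2: the East site 11, the South site 15, the Riverside lot 16. Eliminate the East site.

the East site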